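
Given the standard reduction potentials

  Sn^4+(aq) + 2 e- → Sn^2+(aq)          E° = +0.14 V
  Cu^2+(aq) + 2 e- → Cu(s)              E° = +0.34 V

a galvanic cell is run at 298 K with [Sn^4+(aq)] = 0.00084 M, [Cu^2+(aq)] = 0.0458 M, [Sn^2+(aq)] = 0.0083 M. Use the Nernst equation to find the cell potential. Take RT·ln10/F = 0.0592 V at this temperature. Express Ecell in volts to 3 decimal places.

+0.190 V

The Cu²⁺/Cu couple has the more positive E°, so it is the cathode; Sn⁴⁺/Sn²⁺ is the anode.
E°cell = +0.34 − (+0.14) = +0.20 V, with n = 2 electrons transferred.
For the overall reaction Cu^2+(aq) + Sn^2+(aq) → Cu(s) + Sn^4+(aq), Q = [Sn^4+(aq)] / ([Cu^2+(aq)]·[Sn^2+(aq)]) = 2.21, giving log Q = 0.344.
Applying E = E° − (RT ln10/nF)·log Q gives +0.20 − (0.0592/2)(0.344) = +0.190 V.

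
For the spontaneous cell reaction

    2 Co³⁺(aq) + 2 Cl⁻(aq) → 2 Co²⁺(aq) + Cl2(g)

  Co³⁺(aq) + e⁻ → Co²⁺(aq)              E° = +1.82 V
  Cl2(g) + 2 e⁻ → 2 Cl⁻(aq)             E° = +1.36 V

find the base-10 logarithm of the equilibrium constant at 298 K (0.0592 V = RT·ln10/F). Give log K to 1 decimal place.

log K = 15.5

The Co³⁺/Co²⁺ couple is reduced (cathode); E°cell = +1.82 − (+1.36) = +0.46 V with n = 2.
At equilibrium E = 0, so log K = nE°cell / 0.0592 = (2)(+0.46) / 0.0592 = 15.5.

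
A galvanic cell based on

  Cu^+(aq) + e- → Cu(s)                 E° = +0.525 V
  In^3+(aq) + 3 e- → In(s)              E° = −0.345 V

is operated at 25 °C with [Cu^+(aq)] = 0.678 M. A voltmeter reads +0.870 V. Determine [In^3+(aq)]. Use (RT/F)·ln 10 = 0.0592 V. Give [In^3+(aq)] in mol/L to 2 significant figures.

Cu⁺/Cu is the cathode (higher E°); E°cell = +0.525 − (−0.345) = +0.870 V with n = 3.
Rearranging E = E° − (0.0592/n)·log Q gives log Q = 3(+0.870 − (+0.870))/0.0592 = 0.000.
For 3 Cu^+(aq) + In(s) → 3 Cu(s) + In^3+(aq), the reaction quotient is Q = [In^3+(aq)] / [Cu^+(aq)]^3.
Solving for the unknown gives log [In^3+(aq)] = −0.506, so [In^3+(aq)] ≈ 0.31 M.

0.31 M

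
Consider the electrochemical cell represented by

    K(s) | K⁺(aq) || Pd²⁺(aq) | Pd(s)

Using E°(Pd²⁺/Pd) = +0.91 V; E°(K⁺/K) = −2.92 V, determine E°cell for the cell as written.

By convention the left-hand electrode in cell notation is the anode (oxidation) and the right-hand electrode is the cathode (reduction).
E°cell = E°(right) − E°(left) = +0.91 − (−2.92) = +3.83 V.

+3.83 V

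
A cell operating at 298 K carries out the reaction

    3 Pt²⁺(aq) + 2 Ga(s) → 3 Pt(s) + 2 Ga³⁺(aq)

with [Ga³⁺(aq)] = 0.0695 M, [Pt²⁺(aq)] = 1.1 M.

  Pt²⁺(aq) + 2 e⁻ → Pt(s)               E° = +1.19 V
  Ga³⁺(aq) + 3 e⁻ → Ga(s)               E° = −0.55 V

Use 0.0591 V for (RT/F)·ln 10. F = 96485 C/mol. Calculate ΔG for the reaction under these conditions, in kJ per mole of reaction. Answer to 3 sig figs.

With Pt²⁺/Pt reduced at the cathode, E°cell = +1.19 − (−0.55) = +1.74 V and n = 6.
Q = [Ga³⁺(aq)]^2 / [Pt²⁺(aq)]^3 = 0.00363, so log Q = −2.440 and E = +1.74 − (0.0591/6)(−2.440) = +1.7640 V.
Then ΔG = −nFE = −6 × 96485 × +1.7640 J/mol = −1020 kJ/mol.

−1020 kJ/mol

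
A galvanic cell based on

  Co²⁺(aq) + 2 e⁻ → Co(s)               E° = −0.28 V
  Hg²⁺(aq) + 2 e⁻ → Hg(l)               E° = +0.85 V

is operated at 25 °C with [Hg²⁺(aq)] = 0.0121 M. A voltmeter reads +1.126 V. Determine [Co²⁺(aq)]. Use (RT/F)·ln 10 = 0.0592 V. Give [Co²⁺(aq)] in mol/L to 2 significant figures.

0.017 M

Hg²⁺/Hg is the cathode (higher E°); E°cell = +0.85 − (−0.28) = +1.13 V with n = 2.
Rearranging E = E° − (0.0592/n)·log Q gives log Q = 2(+1.13 − (+1.126))/0.0592 = 0.135.
Balancing electrons gives Hg²⁺(aq) + Co(s) → Hg(l) + Co²⁺(aq); thus Q = [Co²⁺(aq)] / [Hg²⁺(aq)].
Solving for the unknown gives log [Co²⁺(aq)] = −1.782, so [Co²⁺(aq)] ≈ 0.017 M.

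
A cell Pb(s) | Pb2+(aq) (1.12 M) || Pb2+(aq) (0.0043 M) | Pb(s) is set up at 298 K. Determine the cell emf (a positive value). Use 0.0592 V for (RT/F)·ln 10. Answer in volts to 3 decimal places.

0.072 V

For a concentration cell E°cell = 0, since both electrodes use the same couple.
The compartment with the higher Pb2+(aq) concentration (1.12 M) acts as the cathode; ions are reduced there and produced at the dilute (0.0043 M) anode.
With n = 2, Ecell = −(0.0592/2)·log([dilute]/[conc]) = −(0.0592/2)·log(0.0043/1.12) = +0.072 V.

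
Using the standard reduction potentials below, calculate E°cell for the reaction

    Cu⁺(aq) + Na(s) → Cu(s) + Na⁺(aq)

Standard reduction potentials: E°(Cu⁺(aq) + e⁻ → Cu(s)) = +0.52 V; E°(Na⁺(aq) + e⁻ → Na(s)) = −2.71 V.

In the reaction as written, Cu⁺(aq) is reduced (cathode) and Na⁺(aq) is produced by oxidation at the anode.
E°cell = E°(cathode) − E°(anode) = +0.52 − (−2.71) = +3.23 V.

+3.23 V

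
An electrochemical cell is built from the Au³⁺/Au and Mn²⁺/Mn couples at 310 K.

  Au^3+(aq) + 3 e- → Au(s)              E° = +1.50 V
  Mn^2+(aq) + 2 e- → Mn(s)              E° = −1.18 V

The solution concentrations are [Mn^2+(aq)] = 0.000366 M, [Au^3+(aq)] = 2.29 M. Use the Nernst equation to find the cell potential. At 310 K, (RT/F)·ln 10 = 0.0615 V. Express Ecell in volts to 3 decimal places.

Since E°(Au³⁺/Au) > E°(Mn²⁺/Mn), Au³⁺/Au serves as the cathode.
E°cell = +1.50 − (−1.18) = +2.68 V, with n = 6 electrons transferred.
Balancing gives 2 Au^3+(aq) + 3 Mn(s) → 2 Au(s) + 3 Mn^2+(aq); hence Q = [Mn^2+(aq)]^3 / [Au^3+(aq)]^2 = 9.35×10^−12 (log Q = −11.029).
E = E° − (0.0615/n)·log Q = +2.68 − (0.0615/6)(−11.029) = +2.793 V.

+2.793 V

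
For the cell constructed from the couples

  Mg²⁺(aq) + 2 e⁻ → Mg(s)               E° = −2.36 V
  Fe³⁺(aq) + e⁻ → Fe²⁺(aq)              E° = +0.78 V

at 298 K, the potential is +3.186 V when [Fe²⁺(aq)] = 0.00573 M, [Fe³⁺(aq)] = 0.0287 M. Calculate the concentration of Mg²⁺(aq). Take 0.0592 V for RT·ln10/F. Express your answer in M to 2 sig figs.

0.70 M

Fe³⁺/Fe²⁺ is the cathode (higher E°); E°cell = +0.78 − (−2.36) = +3.14 V with n = 2.
From the Nernst equation, log Q = n(E° − E)/0.0592 = 2·(+3.14 − (+3.186))/0.0592 = −1.554.
Balancing electrons gives 2 Fe³⁺(aq) + Mg(s) → 2 Fe²⁺(aq) + Mg²⁺(aq); thus Q = ([Fe²⁺(aq)]^2·[Mg²⁺(aq)]) / [Fe³⁺(aq)]^2.
Solving for the unknown gives log [Mg²⁺(aq)] = −0.155, so [Mg²⁺(aq)] ≈ 0.70 M.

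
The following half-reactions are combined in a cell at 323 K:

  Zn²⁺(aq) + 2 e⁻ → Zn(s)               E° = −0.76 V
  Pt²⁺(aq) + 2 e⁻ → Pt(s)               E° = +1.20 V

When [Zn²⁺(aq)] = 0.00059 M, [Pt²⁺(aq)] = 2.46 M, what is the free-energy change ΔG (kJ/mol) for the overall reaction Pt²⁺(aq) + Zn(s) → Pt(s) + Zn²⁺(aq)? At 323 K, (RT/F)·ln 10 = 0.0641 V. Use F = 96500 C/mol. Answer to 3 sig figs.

−401 kJ/mol

The standard cell potential is +1.20 − (−0.76) = +1.96 V, with n = 2 electrons in the balanced equation.
Here Q = [Zn²⁺(aq)] / [Pt²⁺(aq)] = 0.00024 (log Q = −3.620), giving E = +1.96 − (0.0641/2)·(−3.620) = +2.0760 V.
Then ΔG = −nFE = −2 × 96500 × +2.0760 J/mol = −401 kJ/mol.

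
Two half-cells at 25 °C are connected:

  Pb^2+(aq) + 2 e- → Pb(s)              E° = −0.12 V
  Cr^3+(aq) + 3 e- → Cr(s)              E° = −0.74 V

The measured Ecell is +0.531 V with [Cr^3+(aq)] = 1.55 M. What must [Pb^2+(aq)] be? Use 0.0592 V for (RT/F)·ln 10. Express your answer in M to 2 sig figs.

0.0013 M

Pb²⁺/Pb is the cathode (higher E°); E°cell = −0.12 − (−0.74) = +0.62 V with n = 6.
Since E = E° − (0.0592/n)·log Q, log Q = n(E° − E)/0.0592 = 9.020.
Balancing electrons gives 3 Pb^2+(aq) + 2 Cr(s) → 3 Pb(s) + 2 Cr^3+(aq); thus Q = [Cr^3+(aq)]^2 / [Pb^2+(aq)]^3.
Solving for the unknown gives log [Pb^2+(aq)] = −2.880, so [Pb^2+(aq)] ≈ 0.0013 M.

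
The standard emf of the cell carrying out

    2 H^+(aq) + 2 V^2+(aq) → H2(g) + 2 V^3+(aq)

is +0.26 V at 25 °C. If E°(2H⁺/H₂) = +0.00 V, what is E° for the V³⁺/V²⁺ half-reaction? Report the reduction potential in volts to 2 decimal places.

In the reaction as written the 2H⁺/H₂ couple is reduced (cathode) and V³⁺/V²⁺ is oxidized (anode), so E°cell = E°(2H⁺/H₂) − E°(V³⁺/V²⁺).
E°(V³⁺/V²⁺) = E°(cathode) − E°cell = +0.00 − (+0.26) = −0.26 V.

−0.26 V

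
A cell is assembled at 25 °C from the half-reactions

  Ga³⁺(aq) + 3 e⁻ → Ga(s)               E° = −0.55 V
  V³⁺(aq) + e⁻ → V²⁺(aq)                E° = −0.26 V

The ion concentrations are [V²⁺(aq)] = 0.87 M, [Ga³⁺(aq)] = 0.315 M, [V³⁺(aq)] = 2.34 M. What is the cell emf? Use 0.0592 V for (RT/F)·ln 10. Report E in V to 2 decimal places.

+0.33 V

V³⁺/V²⁺ is reduced (cathode, E° = −0.26 V) and Ga³⁺/Ga is oxidized (anode).
The standard potential is −0.26 − (−0.55) = +0.29 V and the balanced reaction transfers n = 3 electrons.
The balanced reaction is 3 V³⁺(aq) + Ga(s) → 3 V²⁺(aq) + Ga³⁺(aq), so Q = ([V²⁺(aq)]^3·[Ga³⁺(aq)]) / [V³⁺(aq)]^3 = 0.0162 and log Q = −1.791.
Applying E = E° − (RT ln10/nF)·log Q gives +0.29 − (0.0592/3)(−1.791) = +0.33 V.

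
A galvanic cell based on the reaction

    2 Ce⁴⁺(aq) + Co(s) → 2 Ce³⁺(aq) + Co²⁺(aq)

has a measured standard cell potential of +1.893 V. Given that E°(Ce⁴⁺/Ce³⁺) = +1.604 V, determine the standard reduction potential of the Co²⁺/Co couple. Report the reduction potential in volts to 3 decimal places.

In the reaction as written the Ce⁴⁺/Ce³⁺ couple is reduced (cathode) and Co²⁺/Co is oxidized (anode), so E°cell = E°(Ce⁴⁺/Ce³⁺) − E°(Co²⁺/Co).
E°(Co²⁺/Co) = E°(cathode) − E°cell = +1.604 − (+1.893) = −0.289 V.

−0.289 V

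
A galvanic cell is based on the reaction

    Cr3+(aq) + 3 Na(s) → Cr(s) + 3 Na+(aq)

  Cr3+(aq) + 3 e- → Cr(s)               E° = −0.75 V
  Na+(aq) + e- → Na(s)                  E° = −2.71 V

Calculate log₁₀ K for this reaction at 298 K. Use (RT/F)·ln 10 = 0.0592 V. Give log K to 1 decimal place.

log K = 99.3

The Cr³⁺/Cr couple is reduced (cathode); E°cell = −0.75 − (−2.71) = +1.96 V with n = 3.
At equilibrium E = 0, so log K = nE°cell / 0.0592 = (3)(+1.96) / 0.0592 = 99.3.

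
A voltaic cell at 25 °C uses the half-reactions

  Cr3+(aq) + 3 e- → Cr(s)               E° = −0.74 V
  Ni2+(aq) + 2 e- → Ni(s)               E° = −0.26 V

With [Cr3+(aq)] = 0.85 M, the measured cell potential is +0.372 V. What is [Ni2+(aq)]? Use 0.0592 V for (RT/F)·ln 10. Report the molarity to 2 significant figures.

0.00020 M

With Ni²⁺/Ni at the cathode and Cr³⁺/Cr at the anode, E°cell = −0.26 − (−0.74) = +0.48 V (n = 6).
From the Nernst equation, log Q = n(E° − E)/0.0592 = 6·(+0.48 − (+0.372))/0.0592 = 10.946.
The balanced reaction is 3 Ni2+(aq) + 2 Cr(s) → 3 Ni(s) + 2 Cr3+(aq), so Q = [Cr3+(aq)]^2 / [Ni2+(aq)]^3.
Substituting the known concentrations and solving, log [Ni2+(aq)] = −3.696 and [Ni2+(aq)] = 0.00020 M.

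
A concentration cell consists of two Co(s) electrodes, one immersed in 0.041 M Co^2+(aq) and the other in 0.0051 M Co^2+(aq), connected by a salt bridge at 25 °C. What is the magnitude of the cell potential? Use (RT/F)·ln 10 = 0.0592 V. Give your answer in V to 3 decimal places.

0.027 V

For a concentration cell E°cell = 0, since both electrodes use the same couple.
The compartment with the higher Co^2+(aq) concentration (0.041 M) acts as the cathode; ions are reduced there and produced at the dilute (0.0051 M) anode.
With n = 2, Ecell = −(0.0592/2)·log([dilute]/[conc]) = −(0.0592/2)·log(0.0051/0.041) = +0.027 V.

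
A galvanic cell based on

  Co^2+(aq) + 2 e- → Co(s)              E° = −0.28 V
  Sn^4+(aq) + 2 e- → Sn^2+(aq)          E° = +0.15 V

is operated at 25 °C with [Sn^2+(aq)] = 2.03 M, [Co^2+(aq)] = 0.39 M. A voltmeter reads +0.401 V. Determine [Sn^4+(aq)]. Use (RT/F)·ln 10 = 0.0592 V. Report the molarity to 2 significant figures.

Sn⁴⁺/Sn²⁺ is the cathode (higher E°); E°cell = +0.15 − (−0.28) = +0.43 V with n = 2.
Since E = E° − (0.0592/n)·log Q, log Q = n(E° − E)/0.0592 = 0.980.
The balanced reaction is Sn^4+(aq) + Co(s) → Sn^2+(aq) + Co^2+(aq), so Q = ([Sn^2+(aq)]·[Co^2+(aq)]) / [Sn^4+(aq)].
Substituting the known concentrations and solving, log [Sn^4+(aq)] = −1.081 and [Sn^4+(aq)] = 0.083 M.

0.083 M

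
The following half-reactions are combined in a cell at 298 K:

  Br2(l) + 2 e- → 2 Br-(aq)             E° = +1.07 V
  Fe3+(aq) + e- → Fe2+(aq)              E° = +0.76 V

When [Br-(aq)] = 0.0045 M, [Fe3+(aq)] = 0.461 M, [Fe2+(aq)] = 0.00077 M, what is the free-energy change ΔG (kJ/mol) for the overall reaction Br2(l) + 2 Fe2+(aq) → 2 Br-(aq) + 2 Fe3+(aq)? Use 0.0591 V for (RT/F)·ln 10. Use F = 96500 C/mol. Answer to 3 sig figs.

E°cell = +1.07 − (+0.76) = +0.31 V; the balanced reaction transfers n = 2 electrons.
The reaction quotient is ([Br-(aq)]^2·[Fe3+(aq)]^2) / [Fe2+(aq)]^2 = 7.26; by Nernst, E = +0.31 − (0.0591/2)(0.861) = +0.2846 V.
Finally ΔG = −nFE = −(2)(96500 C/mol)(+0.2846 V) = −54.9 kJ/mol.

−54.9 kJ/mol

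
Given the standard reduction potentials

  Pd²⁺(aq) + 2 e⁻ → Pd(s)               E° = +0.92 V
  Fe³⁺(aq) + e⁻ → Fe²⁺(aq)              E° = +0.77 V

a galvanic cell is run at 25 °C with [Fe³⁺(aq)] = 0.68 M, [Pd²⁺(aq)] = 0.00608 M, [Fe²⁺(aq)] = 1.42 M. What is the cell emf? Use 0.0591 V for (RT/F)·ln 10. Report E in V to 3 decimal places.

The Pd²⁺/Pd couple has the more positive E°, so it is the cathode; Fe³⁺/Fe²⁺ is the anode.
E°cell = E°cat − E°an = +0.92 − (+0.77) = +0.15 V; n = 2.
For the overall reaction Pd²⁺(aq) + 2 Fe²⁺(aq) → Pd(s) + 2 Fe³⁺(aq), Q = [Fe³⁺(aq)]^2 / ([Pd²⁺(aq)]·[Fe²⁺(aq)]^2) = 37.7, giving log Q = 1.577.
Applying E = E° − (RT ln10/nF)·log Q gives +0.15 − (0.0591/2)(1.577) = +0.103 V.

+0.103 V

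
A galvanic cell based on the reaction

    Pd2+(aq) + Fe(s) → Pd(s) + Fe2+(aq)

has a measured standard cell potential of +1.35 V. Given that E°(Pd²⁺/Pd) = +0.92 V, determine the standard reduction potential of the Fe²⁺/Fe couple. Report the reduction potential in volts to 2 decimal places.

−0.43 V

In the reaction as written the Pd²⁺/Pd couple is reduced (cathode) and Fe²⁺/Fe is oxidized (anode), so E°cell = E°(Pd²⁺/Pd) − E°(Fe²⁺/Fe).
E°(Fe²⁺/Fe) = E°(cathode) − E°cell = +0.92 − (+1.35) = −0.43 V.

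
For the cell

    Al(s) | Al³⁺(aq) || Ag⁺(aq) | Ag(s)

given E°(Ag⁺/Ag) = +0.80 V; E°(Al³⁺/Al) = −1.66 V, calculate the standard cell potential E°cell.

+2.46 V

By convention the left-hand electrode in cell notation is the anode (oxidation) and the right-hand electrode is the cathode (reduction).
E°cell = E°(right) − E°(left) = +0.80 − (−1.66) = +2.46 V.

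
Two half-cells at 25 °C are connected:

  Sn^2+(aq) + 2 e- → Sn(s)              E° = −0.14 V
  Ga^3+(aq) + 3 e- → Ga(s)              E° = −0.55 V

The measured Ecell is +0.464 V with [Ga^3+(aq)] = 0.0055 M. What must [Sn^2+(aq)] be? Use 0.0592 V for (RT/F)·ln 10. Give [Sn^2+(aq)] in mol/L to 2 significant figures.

With Sn²⁺/Sn at the cathode and Ga³⁺/Ga at the anode, E°cell = −0.14 − (−0.55) = +0.41 V (n = 6).
From the Nernst equation, log Q = n(E° − E)/0.0592 = 6·(+0.41 − (+0.464))/0.0592 = −5.473.
For 3 Sn^2+(aq) + 2 Ga(s) → 3 Sn(s) + 2 Ga^3+(aq), the reaction quotient is Q = [Ga^3+(aq)]^2 / [Sn^2+(aq)]^3.
Isolating [Sn^2+(aq)] in Q = 10^{−5.473} yields log [Sn^2+(aq)] = 0.318, i.e. 2.1 M.

2.1 M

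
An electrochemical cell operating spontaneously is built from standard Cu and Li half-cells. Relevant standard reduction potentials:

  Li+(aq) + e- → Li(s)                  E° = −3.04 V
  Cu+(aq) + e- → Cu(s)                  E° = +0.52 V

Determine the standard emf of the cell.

Of the two couples in this cell, the one with the more positive reduction potential is reduced at the cathode: here that is Cu⁺/Cu (+0.52 V); Li⁺/Li (−3.04 V) is the anode.
E°cell = E°(cathode) − E°(anode) = +0.52 − (−3.04) = +3.56 V.

+3.56 V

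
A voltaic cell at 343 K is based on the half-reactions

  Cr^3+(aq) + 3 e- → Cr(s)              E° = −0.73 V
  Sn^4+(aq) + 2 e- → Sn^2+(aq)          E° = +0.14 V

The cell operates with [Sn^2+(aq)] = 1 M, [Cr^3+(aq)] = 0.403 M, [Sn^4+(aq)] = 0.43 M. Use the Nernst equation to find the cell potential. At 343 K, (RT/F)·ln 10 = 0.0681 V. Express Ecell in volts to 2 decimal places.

+0.87 V

The Sn⁴⁺/Sn²⁺ couple has the more positive E°, so it is the cathode; Cr³⁺/Cr is the anode.
E°cell = E°cat − E°an = +0.14 − (−0.73) = +0.87 V; n = 6.
The balanced reaction is 3 Sn^4+(aq) + 2 Cr(s) → 3 Sn^2+(aq) + 2 Cr^3+(aq), so Q = ([Sn^2+(aq)]^3·[Cr^3+(aq)]^2) / [Sn^4+(aq)]^3 = 2.04 and log Q = 0.310.
Applying E = E° − (RT ln10/nF)·log Q gives +0.87 − (0.0681/6)(0.310) = +0.87 V.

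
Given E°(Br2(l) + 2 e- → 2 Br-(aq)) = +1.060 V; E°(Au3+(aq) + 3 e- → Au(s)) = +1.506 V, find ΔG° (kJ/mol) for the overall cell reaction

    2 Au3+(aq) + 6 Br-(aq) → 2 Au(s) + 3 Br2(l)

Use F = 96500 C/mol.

In the reaction as written Au3+(aq) is reduced, so the Au³⁺/Au couple is the cathode and Br₂/Br⁻ is the anode.
E°cell = +1.506 − (+1.060) = +0.446 V; balancing electrons gives n = 6.
ΔG° = −nFE°cell = −(6)(96500)(+0.446) J/mol = −258 kJ/mol.

−258 kJ/mol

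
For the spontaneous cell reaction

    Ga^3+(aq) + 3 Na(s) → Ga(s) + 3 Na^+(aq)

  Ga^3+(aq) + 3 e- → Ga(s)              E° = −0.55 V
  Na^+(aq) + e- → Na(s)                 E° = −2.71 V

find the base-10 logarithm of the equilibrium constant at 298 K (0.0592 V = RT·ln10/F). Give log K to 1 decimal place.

log K = 109.5

The Ga³⁺/Ga couple is reduced (cathode); E°cell = −0.55 − (−2.71) = +2.16 V with n = 3.
At equilibrium E = 0, so log K = nE°cell / 0.0592 = (3)(+2.16) / 0.0592 = 109.5.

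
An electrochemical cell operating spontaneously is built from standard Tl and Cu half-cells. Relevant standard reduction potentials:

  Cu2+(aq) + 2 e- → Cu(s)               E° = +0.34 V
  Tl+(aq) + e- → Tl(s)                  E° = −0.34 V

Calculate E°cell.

Of the two couples in this cell, the one with the more positive reduction potential is reduced at the cathode: here that is Cu²⁺/Cu (+0.34 V); Tl⁺/Tl (−0.34 V) is the anode.
E°cell = E°(cathode) − E°(anode) = +0.34 − (−0.34) = +0.68 V.

+0.68 V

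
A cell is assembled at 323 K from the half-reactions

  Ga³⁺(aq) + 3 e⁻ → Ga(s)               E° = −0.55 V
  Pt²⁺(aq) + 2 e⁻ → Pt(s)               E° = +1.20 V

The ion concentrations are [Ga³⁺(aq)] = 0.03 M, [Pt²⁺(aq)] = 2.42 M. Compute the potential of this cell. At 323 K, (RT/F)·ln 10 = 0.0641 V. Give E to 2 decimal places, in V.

+1.79 V

Since E°(Pt²⁺/Pt) > E°(Ga³⁺/Ga), Pt²⁺/Pt serves as the cathode.
The standard potential is +1.20 − (−0.55) = +1.75 V and the balanced reaction transfers n = 6 electrons.
The balanced reaction is 3 Pt²⁺(aq) + 2 Ga(s) → 3 Pt(s) + 2 Ga³⁺(aq), so Q = [Ga³⁺(aq)]^2 / [Pt²⁺(aq)]^3 = 6.35×10^−5 and log Q = −4.197.
E = E° − (0.0641/n)·log Q = +1.75 − (0.0641/6)(−4.197) = +1.79 V.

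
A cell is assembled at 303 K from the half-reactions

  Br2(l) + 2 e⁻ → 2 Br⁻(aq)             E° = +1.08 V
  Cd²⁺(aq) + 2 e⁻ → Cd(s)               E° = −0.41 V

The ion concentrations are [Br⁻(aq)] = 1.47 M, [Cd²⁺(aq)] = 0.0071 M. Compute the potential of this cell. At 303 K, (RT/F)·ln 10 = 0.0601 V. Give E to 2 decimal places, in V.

+1.54 V

Since E°(Br₂/Br⁻) > E°(Cd²⁺/Cd), Br₂/Br⁻ serves as the cathode.
The standard potential is +1.08 − (−0.41) = +1.49 V and the balanced reaction transfers n = 2 electrons.
The balanced reaction is Br2(l) + Cd(s) → 2 Br⁻(aq) + Cd²⁺(aq), so Q = [Br⁻(aq)]^2·[Cd²⁺(aq)] = 0.0153 and log Q = −1.814.
By the Nernst equation, E = +1.49 − (0.0601/2)·(−1.814) = +1.54 V.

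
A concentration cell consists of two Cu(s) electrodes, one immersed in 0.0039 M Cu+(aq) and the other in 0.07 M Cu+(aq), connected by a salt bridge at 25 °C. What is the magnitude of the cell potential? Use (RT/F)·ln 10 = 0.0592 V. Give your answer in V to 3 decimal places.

0.074 V

For a concentration cell E°cell = 0, since both electrodes use the same couple.
The compartment with the higher Cu+(aq) concentration (0.07 M) acts as the cathode; ions are reduced there and produced at the dilute (0.0039 M) anode.
With n = 1, Ecell = −(0.0592/1)·log([dilute]/[conc]) = −(0.0592/1)·log(0.0039/0.07) = +0.074 V.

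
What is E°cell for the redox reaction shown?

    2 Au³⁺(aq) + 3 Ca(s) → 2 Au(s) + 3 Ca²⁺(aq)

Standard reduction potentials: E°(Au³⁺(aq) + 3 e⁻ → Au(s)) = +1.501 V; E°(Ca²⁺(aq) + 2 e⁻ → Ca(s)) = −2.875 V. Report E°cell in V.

+4.376 V

Au³⁺(aq) gains electrons, so the Au³⁺/Au couple is the cathode; the Ca²⁺/Ca couple is the anode.
E°cell = E°(cathode) − E°(anode) = +1.501 − (−2.875) = +4.376 V.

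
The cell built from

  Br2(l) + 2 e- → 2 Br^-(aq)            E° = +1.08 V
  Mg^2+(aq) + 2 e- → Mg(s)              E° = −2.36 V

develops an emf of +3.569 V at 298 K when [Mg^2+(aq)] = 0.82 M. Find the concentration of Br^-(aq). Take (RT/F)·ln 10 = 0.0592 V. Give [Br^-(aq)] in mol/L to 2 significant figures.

0.0073 M

Br₂/Br⁻ is the cathode (higher E°); E°cell = +1.08 − (−2.36) = +3.44 V with n = 2.
From the Nernst equation, log Q = n(E° − E)/0.0592 = 2·(+3.44 − (+3.569))/0.0592 = −4.358.
The balanced reaction is Br2(l) + Mg(s) → 2 Br^-(aq) + Mg^2+(aq), so Q = [Br^-(aq)]^2·[Mg^2+(aq)].
Isolating [Br^-(aq)] in Q = 10^{−4.358} yields log [Br^-(aq)] = −2.136, i.e. 0.0073 M.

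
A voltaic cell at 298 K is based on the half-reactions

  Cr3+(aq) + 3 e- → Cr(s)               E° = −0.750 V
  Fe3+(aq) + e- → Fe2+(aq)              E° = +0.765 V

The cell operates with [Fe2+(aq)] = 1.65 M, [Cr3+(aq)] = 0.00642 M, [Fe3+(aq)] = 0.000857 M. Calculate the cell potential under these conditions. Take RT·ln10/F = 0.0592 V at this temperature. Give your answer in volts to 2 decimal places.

Since E°(Fe³⁺/Fe²⁺) > E°(Cr³⁺/Cr), Fe³⁺/Fe²⁺ serves as the cathode.
E°cell = +0.765 − (−0.750) = +1.515 V, with n = 3 electrons transferred.
Balancing gives 3 Fe3+(aq) + Cr(s) → 3 Fe2+(aq) + Cr3+(aq); hence Q = ([Fe2+(aq)]^3·[Cr3+(aq)]) / [Fe3+(aq)]^3 = 4.58×10^7 (log Q = 7.661).
Applying E = E° − (RT ln10/nF)·log Q gives +1.515 − (0.0592/3)(7.661) = +1.36 V.

+1.36 V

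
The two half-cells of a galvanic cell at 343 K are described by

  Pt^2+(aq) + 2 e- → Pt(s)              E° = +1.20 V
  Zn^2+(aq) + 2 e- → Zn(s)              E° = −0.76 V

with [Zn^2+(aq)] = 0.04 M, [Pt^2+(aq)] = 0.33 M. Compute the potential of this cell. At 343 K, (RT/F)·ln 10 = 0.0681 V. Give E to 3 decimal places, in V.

+1.991 V

Since E°(Pt²⁺/Pt) > E°(Zn²⁺/Zn), Pt²⁺/Pt serves as the cathode.
E°cell = +1.20 − (−0.76) = +1.96 V, with n = 2 electrons transferred.
The balanced reaction is Pt^2+(aq) + Zn(s) → Pt(s) + Zn^2+(aq), so Q = [Zn^2+(aq)] / [Pt^2+(aq)] = 0.121 and log Q = −0.916.
Applying E = E° − (RT ln10/nF)·log Q gives +1.96 − (0.0681/2)(−0.916) = +1.991 V.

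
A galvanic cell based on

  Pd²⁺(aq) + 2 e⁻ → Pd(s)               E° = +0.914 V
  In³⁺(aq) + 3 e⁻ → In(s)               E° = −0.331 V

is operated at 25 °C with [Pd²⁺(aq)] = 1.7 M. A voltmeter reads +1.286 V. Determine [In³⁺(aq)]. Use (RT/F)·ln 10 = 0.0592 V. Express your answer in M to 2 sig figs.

0.019 M

With Pd²⁺/Pd at the cathode and In³⁺/In at the anode, E°cell = +0.914 − (−0.331) = +1.245 V (n = 6).
Rearranging E = E° − (0.0592/n)·log Q gives log Q = 6(+1.245 − (+1.286))/0.0592 = −4.155.
The balanced reaction is 3 Pd²⁺(aq) + 2 In(s) → 3 Pd(s) + 2 In³⁺(aq), so Q = [In³⁺(aq)]^2 / [Pd²⁺(aq)]^3.
Substituting the known concentrations and solving, log [In³⁺(aq)] = −1.732 and [In³⁺(aq)] = 0.019 M.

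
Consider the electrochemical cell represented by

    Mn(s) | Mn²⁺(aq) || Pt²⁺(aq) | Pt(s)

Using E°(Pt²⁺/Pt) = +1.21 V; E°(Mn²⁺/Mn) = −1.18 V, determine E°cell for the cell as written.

By convention the left-hand electrode in cell notation is the anode (oxidation) and the right-hand electrode is the cathode (reduction).
E°cell = E°(right) − E°(left) = +1.21 − (−1.18) = +2.39 V.

+2.39 V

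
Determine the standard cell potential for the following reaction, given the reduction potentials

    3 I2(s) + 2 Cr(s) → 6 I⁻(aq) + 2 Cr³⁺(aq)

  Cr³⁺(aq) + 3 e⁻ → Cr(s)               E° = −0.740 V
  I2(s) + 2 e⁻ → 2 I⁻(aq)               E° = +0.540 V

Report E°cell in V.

I2(s) gains electrons, so the I₂/I⁻ couple is the cathode; the Cr³⁺/Cr couple is the anode.
E°cell = E°(cathode) − E°(anode) = +0.540 − (−0.740) = +1.280 V.

+1.280 V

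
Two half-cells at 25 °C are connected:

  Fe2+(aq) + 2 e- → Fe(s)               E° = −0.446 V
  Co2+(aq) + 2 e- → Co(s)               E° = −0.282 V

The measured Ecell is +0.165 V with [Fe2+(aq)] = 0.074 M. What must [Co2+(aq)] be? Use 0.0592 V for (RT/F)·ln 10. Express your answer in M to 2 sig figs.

The Co²⁺/Co couple has the larger reduction potential, so it is the cathode: E°cell = −0.282 − (−0.446) = +0.164 V and n = 2.
Since E = E° − (0.0592/n)·log Q, log Q = n(E° − E)/0.0592 = −0.034.
Balancing electrons gives Co2+(aq) + Fe(s) → Co(s) + Fe2+(aq); thus Q = [Fe2+(aq)] / [Co2+(aq)].
Solving for the unknown gives log [Co2+(aq)] = −1.097, so [Co2+(aq)] ≈ 0.080 M.

0.080 M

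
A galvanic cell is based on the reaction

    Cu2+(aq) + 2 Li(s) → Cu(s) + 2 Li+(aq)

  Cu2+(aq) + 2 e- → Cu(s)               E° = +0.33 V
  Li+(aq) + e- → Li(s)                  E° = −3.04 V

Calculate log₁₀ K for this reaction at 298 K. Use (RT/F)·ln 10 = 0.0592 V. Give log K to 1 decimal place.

The Cu²⁺/Cu couple is reduced (cathode); E°cell = +0.33 − (−3.04) = +3.37 V with n = 2.
At equilibrium E = 0, so log K = nE°cell / 0.0592 = (2)(+3.37) / 0.0592 = 113.9.

log K = 113.9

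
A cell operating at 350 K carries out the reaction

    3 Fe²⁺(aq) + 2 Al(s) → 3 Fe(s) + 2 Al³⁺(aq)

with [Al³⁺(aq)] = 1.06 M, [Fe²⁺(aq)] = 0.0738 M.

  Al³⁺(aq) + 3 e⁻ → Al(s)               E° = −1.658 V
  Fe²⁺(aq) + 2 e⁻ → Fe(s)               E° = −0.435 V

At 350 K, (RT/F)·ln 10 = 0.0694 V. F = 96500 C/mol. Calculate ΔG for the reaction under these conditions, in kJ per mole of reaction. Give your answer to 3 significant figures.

The standard cell potential is −0.435 − (−1.658) = +1.223 V, with n = 6 electrons in the balanced equation.
Q = [Al³⁺(aq)]^2 / [Fe²⁺(aq)]^3 = 2.8×10^3, so log Q = 3.446 and E = +1.223 − (0.0694/6)(3.446) = +1.1831 V.
Then ΔG = −nFE = −6 × 96500 × +1.1831 J/mol = −685 kJ/mol.

−685 kJ/mol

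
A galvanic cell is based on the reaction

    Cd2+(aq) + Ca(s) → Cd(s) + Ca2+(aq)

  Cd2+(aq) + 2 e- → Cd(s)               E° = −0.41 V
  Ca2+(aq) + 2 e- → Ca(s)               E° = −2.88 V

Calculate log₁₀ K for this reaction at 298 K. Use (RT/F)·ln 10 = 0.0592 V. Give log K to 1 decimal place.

log K = 83.4

The Cd²⁺/Cd couple is reduced (cathode); E°cell = −0.41 − (−2.88) = +2.47 V with n = 2.
At equilibrium E = 0, so log K = nE°cell / 0.0592 = (2)(+2.47) / 0.0592 = 83.4.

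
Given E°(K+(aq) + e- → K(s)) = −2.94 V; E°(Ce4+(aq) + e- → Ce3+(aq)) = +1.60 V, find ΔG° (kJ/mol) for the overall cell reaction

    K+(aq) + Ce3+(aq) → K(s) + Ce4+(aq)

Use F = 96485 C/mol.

+438 kJ/mol

In the reaction as written K+(aq) is reduced, so the K⁺/K couple is the cathode and Ce⁴⁺/Ce³⁺ is the anode.
E°cell = −2.94 − (+1.60) = −4.54 V; balancing electrons gives n = 1.
ΔG° = −nFE°cell = −(1)(96485)(−4.54) J/mol = +438 kJ/mol.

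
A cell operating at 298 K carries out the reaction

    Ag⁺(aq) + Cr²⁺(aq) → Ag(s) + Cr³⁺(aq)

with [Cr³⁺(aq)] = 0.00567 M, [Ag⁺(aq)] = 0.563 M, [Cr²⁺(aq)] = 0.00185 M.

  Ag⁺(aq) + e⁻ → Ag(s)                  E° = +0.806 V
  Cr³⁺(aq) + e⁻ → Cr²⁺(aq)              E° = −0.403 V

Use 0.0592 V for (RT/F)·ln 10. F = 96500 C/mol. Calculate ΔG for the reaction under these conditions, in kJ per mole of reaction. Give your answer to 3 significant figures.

With Ag⁺/Ag reduced at the cathode, E°cell = +0.806 − (−0.403) = +1.209 V and n = 1.
Q = [Cr³⁺(aq)] / ([Ag⁺(aq)]·[Cr²⁺(aq)]) = 5.44, so log Q = 0.736 and E = +1.209 − (0.0592/1)(0.736) = +1.1654 V.
ΔG = −nFE = −(1)(96500)(+1.1654) J/mol = −112 kJ/mol.

−112 kJ/mol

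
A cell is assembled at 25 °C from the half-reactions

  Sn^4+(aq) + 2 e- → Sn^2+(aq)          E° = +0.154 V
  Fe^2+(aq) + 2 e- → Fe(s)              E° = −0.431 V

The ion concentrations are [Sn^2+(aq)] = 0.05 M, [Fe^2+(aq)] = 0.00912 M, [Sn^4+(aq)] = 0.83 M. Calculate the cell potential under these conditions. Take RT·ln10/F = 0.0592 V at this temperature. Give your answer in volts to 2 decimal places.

The Sn⁴⁺/Sn²⁺ couple has the more positive E°, so it is the cathode; Fe²⁺/Fe is the anode.
E°cell = E°cat − E°an = +0.154 − (−0.431) = +0.585 V; n = 2.
For the overall reaction Sn^4+(aq) + Fe(s) → Sn^2+(aq) + Fe^2+(aq), Q = ([Sn^2+(aq)]·[Fe^2+(aq)]) / [Sn^4+(aq)] = 0.000549, giving log Q = −3.260.
E = E° − (0.0592/n)·log Q = +0.585 − (0.0592/2)(−3.260) = +0.68 V.

+0.68 V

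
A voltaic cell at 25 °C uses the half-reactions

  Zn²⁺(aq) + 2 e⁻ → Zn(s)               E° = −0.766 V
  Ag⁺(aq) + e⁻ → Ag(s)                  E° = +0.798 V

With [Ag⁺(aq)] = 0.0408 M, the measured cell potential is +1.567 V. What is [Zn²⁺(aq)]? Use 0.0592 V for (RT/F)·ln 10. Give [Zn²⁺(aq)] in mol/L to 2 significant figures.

Ag⁺/Ag is the cathode (higher E°); E°cell = +0.798 − (−0.766) = +1.564 V with n = 2.
Rearranging E = E° − (0.0592/n)·log Q gives log Q = 2(+1.564 − (+1.567))/0.0592 = −0.101.
For 2 Ag⁺(aq) + Zn(s) → 2 Ag(s) + Zn²⁺(aq), the reaction quotient is Q = [Zn²⁺(aq)] / [Ag⁺(aq)]^2.
Substituting the known concentrations and solving, log [Zn²⁺(aq)] = −2.880 and [Zn²⁺(aq)] = 0.0013 M.

0.0013 M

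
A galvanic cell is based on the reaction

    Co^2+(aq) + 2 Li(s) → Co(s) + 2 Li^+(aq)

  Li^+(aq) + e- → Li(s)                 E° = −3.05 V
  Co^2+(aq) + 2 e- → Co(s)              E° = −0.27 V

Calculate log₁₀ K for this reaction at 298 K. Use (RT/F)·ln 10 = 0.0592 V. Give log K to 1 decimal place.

The Co²⁺/Co couple is reduced (cathode); E°cell = −0.27 − (−3.05) = +2.78 V with n = 2.
At equilibrium E = 0, so log K = nE°cell / 0.0592 = (2)(+2.78) / 0.0592 = 93.9.

log K = 93.9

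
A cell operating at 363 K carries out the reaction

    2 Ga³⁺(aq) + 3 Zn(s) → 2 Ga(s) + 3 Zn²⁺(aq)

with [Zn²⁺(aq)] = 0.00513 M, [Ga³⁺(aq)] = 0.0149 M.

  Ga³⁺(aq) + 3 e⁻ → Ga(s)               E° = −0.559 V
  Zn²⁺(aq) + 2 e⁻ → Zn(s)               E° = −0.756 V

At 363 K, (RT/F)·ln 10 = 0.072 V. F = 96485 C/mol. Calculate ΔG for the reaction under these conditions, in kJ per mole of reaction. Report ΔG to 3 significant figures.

With Ga³⁺/Ga reduced at the cathode, E°cell = −0.559 − (−0.756) = +0.197 V and n = 6.
The reaction quotient is [Zn²⁺(aq)]^3 / [Ga³⁺(aq)]^2 = 0.000608; by Nernst, E = +0.197 − (0.072/6)(−3.216) = +0.2356 V.
Finally ΔG = −nFE = −(6)(96485 C/mol)(+0.2356 V) = −136 kJ/mol.

−136 kJ/mol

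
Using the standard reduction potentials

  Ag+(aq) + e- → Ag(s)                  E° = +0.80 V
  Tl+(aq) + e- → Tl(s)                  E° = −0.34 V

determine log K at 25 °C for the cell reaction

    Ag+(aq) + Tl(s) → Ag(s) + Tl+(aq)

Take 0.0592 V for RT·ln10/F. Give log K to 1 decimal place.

log K = 19.3

The Ag⁺/Ag couple is reduced (cathode); E°cell = +0.80 − (−0.34) = +1.14 V with n = 1.
At equilibrium E = 0, so log K = nE°cell / 0.0592 = (1)(+1.14) / 0.0592 = 19.3.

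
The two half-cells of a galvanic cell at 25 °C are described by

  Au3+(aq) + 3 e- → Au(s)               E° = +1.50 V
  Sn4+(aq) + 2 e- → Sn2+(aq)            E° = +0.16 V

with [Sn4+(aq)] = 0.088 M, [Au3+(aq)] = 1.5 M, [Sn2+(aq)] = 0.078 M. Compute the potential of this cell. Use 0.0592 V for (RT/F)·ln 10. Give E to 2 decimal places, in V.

+1.34 V

Since E°(Au³⁺/Au) > E°(Sn⁴⁺/Sn²⁺), Au³⁺/Au serves as the cathode.
The standard potential is +1.50 − (+0.16) = +1.34 V and the balanced reaction transfers n = 6 electrons.
For the overall reaction 2 Au3+(aq) + 3 Sn2+(aq) → 2 Au(s) + 3 Sn4+(aq), Q = [Sn4+(aq)]^3 / ([Au3+(aq)]^2·[Sn2+(aq)]^3) = 0.638, giving log Q = −0.195.
Applying E = E° − (RT ln10/nF)·log Q gives +1.34 − (0.0592/6)(−0.195) = +1.34 V.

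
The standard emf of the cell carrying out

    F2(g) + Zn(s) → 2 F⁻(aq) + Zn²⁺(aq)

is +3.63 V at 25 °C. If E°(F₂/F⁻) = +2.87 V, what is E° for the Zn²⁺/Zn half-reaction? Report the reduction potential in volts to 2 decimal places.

In the reaction as written the F₂/F⁻ couple is reduced (cathode) and Zn²⁺/Zn is oxidized (anode), so E°cell = E°(F₂/F⁻) − E°(Zn²⁺/Zn).
E°(Zn²⁺/Zn) = E°(cathode) − E°cell = +2.87 − (+3.63) = −0.76 V.

−0.76 V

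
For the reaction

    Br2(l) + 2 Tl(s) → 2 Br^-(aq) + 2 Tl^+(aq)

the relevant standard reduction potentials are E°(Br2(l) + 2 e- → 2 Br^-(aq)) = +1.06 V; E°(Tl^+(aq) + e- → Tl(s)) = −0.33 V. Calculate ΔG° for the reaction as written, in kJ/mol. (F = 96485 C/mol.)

In the reaction as written Br2(l) is reduced, so the Br₂/Br⁻ couple is the cathode and Tl⁺/Tl is the anode.
E°cell = +1.06 − (−0.33) = +1.39 V; balancing electrons gives n = 2.
ΔG° = −nFE°cell = −(2)(96485)(+1.39) J/mol = −268 kJ/mol.

−268 kJ/mol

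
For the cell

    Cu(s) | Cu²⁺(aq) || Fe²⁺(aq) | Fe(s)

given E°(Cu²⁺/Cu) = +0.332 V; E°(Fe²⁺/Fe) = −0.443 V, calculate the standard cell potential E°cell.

−0.775 V

By convention the left-hand electrode in cell notation is the anode (oxidation) and the right-hand electrode is the cathode (reduction).
E°cell = E°(right) − E°(left) = −0.443 − (+0.332) = −0.775 V.
The negative sign shows that, as written, the cell would require an external voltage to drive the reaction.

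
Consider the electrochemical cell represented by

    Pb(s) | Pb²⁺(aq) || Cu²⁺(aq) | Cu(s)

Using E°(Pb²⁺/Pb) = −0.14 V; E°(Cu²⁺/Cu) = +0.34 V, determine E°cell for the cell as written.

+0.48 V

By convention the left-hand electrode in cell notation is the anode (oxidation) and the right-hand electrode is the cathode (reduction).
E°cell = E°(right) − E°(left) = +0.34 − (−0.14) = +0.48 V.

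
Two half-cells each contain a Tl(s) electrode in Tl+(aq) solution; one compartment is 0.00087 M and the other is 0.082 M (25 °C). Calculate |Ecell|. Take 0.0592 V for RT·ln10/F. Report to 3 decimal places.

For a concentration cell E°cell = 0, since both electrodes use the same couple.
The compartment with the higher Tl+(aq) concentration (0.082 M) acts as the cathode; ions are reduced there and produced at the dilute (0.00087 M) anode.
With n = 1, Ecell = −(0.0592/1)·log([dilute]/[conc]) = −(0.0592/1)·log(0.00087/0.082) = +0.117 V.

0.117 V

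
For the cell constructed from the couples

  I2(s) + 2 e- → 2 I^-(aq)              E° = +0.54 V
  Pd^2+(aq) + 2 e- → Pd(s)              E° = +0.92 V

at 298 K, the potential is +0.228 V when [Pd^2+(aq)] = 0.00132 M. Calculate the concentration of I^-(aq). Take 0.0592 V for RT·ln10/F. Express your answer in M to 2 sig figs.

0.074 M

With Pd²⁺/Pd at the cathode and I₂/I⁻ at the anode, E°cell = +0.92 − (+0.54) = +0.38 V (n = 2).
From the Nernst equation, log Q = n(E° − E)/0.0592 = 2·(+0.38 − (+0.228))/0.0592 = 5.135.
For Pd^2+(aq) + 2 I^-(aq) → Pd(s) + I2(s), the reaction quotient is Q = 1 / ([Pd^2+(aq)]·[I^-(aq)]^2).
Isolating [I^-(aq)] in Q = 10^{5.135} yields log [I^-(aq)] = −1.128, i.e. 0.074 M.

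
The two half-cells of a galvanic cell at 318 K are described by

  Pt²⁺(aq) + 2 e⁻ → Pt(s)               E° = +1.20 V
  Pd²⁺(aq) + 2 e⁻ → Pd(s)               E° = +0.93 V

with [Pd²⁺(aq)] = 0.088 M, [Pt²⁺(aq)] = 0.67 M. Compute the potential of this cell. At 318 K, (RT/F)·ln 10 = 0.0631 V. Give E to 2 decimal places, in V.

+0.30 V

Pt²⁺/Pt is reduced (cathode, E° = +1.20 V) and Pd²⁺/Pd is oxidized (anode).
E°cell = +1.20 − (+0.93) = +0.27 V, with n = 2 electrons transferred.
Balancing gives Pt²⁺(aq) + Pd(s) → Pt(s) + Pd²⁺(aq); hence Q = [Pd²⁺(aq)] / [Pt²⁺(aq)] = 0.131 (log Q = −0.882).
Applying E = E° − (RT ln10/nF)·log Q gives +0.27 − (0.0631/2)(−0.882) = +0.30 V.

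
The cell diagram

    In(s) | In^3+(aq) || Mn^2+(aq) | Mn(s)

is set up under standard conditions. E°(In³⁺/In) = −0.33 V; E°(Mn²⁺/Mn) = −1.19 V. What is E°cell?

−0.86 V

By convention the left-hand electrode in cell notation is the anode (oxidation) and the right-hand electrode is the cathode (reduction).
E°cell = E°(right) − E°(left) = −1.19 − (−0.33) = −0.86 V.
The negative sign shows that, as written, the cell would require an external voltage to drive the reaction.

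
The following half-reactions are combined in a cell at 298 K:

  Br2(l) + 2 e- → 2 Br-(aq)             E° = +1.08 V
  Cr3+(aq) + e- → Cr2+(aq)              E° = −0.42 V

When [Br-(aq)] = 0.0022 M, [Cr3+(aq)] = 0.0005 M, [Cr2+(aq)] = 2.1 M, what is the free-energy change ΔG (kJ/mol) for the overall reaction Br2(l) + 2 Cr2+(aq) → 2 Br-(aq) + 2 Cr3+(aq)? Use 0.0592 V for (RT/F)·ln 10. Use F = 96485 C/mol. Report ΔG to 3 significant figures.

The standard cell potential is +1.08 − (−0.42) = +1.50 V, with n = 2 electrons in the balanced equation.
Here Q = ([Br-(aq)]^2·[Cr3+(aq)]^2) / [Cr2+(aq)]^2 = 2.74×10^−13 (log Q = −12.562), giving E = +1.50 − (0.0592/2)·(−12.562) = +1.8718 V.
Then ΔG = −nFE = −2 × 96485 × +1.8718 J/mol = −361 kJ/mol.

−361 kJ/mol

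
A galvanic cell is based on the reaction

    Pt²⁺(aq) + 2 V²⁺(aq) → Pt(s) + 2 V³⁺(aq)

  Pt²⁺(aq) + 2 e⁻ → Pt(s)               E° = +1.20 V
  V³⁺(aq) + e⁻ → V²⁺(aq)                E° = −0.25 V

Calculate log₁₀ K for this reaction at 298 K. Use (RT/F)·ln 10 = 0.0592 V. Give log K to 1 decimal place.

The Pt²⁺/Pt couple is reduced (cathode); E°cell = +1.20 − (−0.25) = +1.45 V with n = 2.
At equilibrium E = 0, so log K = nE°cell / 0.0592 = (2)(+1.45) / 0.0592 = 49.0.

log K = 49.0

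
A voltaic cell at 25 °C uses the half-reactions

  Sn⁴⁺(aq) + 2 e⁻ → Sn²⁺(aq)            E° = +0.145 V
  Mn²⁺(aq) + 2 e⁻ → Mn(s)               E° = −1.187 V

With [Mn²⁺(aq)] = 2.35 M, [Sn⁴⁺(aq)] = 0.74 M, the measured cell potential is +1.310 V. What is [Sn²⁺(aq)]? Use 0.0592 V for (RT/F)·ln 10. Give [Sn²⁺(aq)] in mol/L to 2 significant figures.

The Sn⁴⁺/Sn²⁺ couple has the larger reduction potential, so it is the cathode: E°cell = +0.145 − (−1.187) = +1.332 V and n = 2.
Since E = E° − (0.0592/n)·log Q, log Q = n(E° − E)/0.0592 = 0.743.
Balancing electrons gives Sn⁴⁺(aq) + Mn(s) → Sn²⁺(aq) + Mn²⁺(aq); thus Q = ([Sn²⁺(aq)]·[Mn²⁺(aq)]) / [Sn⁴⁺(aq)].
Isolating [Sn²⁺(aq)] in Q = 10^{0.743} yields log [Sn²⁺(aq)] = 0.241, i.e. 1.7 M.

1.7 M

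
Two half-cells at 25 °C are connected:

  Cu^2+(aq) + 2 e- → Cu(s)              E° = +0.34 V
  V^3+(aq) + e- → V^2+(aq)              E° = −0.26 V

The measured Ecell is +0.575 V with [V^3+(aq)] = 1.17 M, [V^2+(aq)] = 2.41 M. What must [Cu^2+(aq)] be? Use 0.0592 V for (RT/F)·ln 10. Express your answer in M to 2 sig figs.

Cu²⁺/Cu is the cathode (higher E°); E°cell = +0.34 − (−0.26) = +0.60 V with n = 2.
Rearranging E = E° − (0.0592/n)·log Q gives log Q = 2(+0.60 − (+0.575))/0.0592 = 0.845.
Balancing electrons gives Cu^2+(aq) + 2 V^2+(aq) → Cu(s) + 2 V^3+(aq); thus Q = [V^3+(aq)]^2 / ([Cu^2+(aq)]·[V^2+(aq)]^2).
Substituting the known concentrations and solving, log [Cu^2+(aq)] = −1.473 and [Cu^2+(aq)] = 0.034 M.

0.034 M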